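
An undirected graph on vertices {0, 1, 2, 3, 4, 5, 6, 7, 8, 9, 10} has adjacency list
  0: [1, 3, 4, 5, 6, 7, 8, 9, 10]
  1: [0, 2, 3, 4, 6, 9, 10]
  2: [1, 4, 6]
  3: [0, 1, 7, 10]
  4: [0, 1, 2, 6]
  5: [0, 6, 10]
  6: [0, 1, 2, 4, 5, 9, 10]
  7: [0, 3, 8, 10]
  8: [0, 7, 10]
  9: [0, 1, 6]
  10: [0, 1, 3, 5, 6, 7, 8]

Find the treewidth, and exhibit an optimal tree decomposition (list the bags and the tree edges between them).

Treewidth 3.
One optimal decomposition is:
Bags: B1 = {0, 1, 6, 10}  B2 = {0, 1, 3, 10}  B3 = {0, 3, 7, 10}  B4 = {0, 1, 4, 6}  B5 = {0, 7, 8, 10}  B6 = {0, 1, 6, 9}  B7 = {0, 5, 6, 10}  B8 = {1, 2, 4, 6}
Tree: B1–B2, B2–B3, B1–B4, B3–B5, B1–B6, B1–B7, B4–B8

Every bag has size at most 4, so the width is 4 − 1 = 3 and tw(G) ≤ 3. For the lower bound, the 4 vertices {0, 1, 6, 9} are pairwise adjacent, and any tree decomposition puts a clique entirely inside one bag — forcing width ≥ 3. Hence tw(G) = 3 exactly.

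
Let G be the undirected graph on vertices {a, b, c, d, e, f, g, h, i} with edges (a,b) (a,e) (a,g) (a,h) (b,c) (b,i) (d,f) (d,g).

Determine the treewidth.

1

A width-1 tree decomposition is:
Bags: B1 = {a, g}  B2 = {a, b}  B3 = {b, c}  B4 = {a, h}  B5 = {a, e}  B6 = {b, i}  B7 = {d, g}  B8 = {d, f}
Tree: B1–B2, B2–B3, B1–B4, B4–B5, B3–B6, B1–B7, B7–B8
The largest bag has 2 vertices, giving width 1; this decomposition certifies tw(G) ≤ 1. Any graph with an edge has treewidth ≥ 1, and G has the edge a–g. Combining the bounds, tw(G) = 1.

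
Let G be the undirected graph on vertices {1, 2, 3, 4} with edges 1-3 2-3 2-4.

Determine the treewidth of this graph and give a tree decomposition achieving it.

Each bag holds 2 vertices, so the decomposition has width 1, which upper-bounds the treewidth. Any graph with an edge has treewidth ≥ 1, and G has the edge 3–1. Combining the bounds, tw(G) = 1.

Treewidth 1.
Bags: B1 = {1, 3}  B2 = {2, 3}  B3 = {2, 4}
Tree: B1–B2, B2–B3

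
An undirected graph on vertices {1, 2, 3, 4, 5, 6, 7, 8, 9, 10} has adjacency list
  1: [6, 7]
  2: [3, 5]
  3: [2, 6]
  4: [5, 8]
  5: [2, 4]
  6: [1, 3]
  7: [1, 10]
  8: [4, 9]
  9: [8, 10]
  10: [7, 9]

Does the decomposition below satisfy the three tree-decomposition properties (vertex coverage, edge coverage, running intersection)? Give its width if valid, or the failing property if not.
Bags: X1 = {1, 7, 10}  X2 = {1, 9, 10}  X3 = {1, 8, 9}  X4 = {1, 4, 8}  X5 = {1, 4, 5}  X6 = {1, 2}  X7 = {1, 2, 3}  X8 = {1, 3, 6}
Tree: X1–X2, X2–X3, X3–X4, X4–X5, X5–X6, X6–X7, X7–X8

No — edge (5,2) lies in no bag.

A tree decomposition must satisfy three properties: every vertex lies in some bag; for every edge, both endpoints lie together in some bag; and for every vertex, the bags containing it form a connected subtree. Here edge (5,2) lies in no bag, so the decomposition is invalid.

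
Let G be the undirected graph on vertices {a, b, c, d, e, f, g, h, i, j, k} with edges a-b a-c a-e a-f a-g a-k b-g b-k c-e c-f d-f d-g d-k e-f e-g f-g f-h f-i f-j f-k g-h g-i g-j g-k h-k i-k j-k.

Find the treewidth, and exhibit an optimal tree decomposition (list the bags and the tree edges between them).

Treewidth 3.
Bags: B1 = {a, f, g, k}  B2 = {a, e, f, g}  B3 = {f, g, i, k}  B4 = {a, b, g, k}  B5 = {f, g, j, k}  B6 = {a, c, e, f}  B7 = {d, f, g, k}  B8 = {f, g, h, k}
Tree: B1–B2, B1–B3, B1–B4, B3–B5, B2–B6, B1–B7, B7–B8

Every bag has size at most 4, so the width is 4 − 1 = 3 and tw(G) ≤ 3. Conversely, {a, e, f, g} is a clique of size 4, and the vertices of any clique must share a bag in every tree decomposition; so some bag has ≥ 4 vertices and tw(G) ≥ 3. The upper and lower bounds meet at 3, so that is the treewidth.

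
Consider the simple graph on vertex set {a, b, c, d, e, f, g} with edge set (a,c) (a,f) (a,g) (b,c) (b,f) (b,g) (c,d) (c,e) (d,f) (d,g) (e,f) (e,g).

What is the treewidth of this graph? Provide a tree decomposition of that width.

Treewidth 3.
One optimal decomposition is:
Bags: B1 = {c, d, f, g}  B2 = {a, c, f, g}  B3 = {c, e, f, g}  B4 = {b, c, f, g}
Tree: B1–B2, B2–B3, B3–B4

The largest bag has 4 vertices, giving width 3; this decomposition certifies tw(G) ≤ 3. For the lower bound: the 4 vertex sets {d,g}, {a,c}, {f}, {e} are disjoint, each induces a connected subgraph, and every pair is joined by at least one edge of G. Contracting each set to a single vertex therefore yields K_{4} as a minor, and since treewidth is minor-monotone, tw(G) ≥ tw(K_{4}) = 3. Hence tw(G) = 3 exactly.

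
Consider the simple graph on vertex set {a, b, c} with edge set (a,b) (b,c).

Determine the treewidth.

A width-1 tree decomposition is:
Bags: B1 = {b, c}  B2 = {a, b}
Tree: B1–B2
The largest bag has 2 vertices, giving width 1; this decomposition certifies tw(G) ≤ 1. Any graph with an edge has treewidth ≥ 1, and G has the edge b–c. Combining the bounds, tw(G) = 1.

1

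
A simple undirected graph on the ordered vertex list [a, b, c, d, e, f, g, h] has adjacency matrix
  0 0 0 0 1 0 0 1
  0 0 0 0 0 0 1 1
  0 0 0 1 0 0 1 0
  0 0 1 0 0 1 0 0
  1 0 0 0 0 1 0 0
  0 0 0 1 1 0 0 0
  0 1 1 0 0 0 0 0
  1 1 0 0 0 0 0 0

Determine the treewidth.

2

A width-2 tree decomposition is:
Bags: B1 = {c, d, f}  B2 = {c, e, f}  B3 = {a, c, e}  B4 = {a, c, h}  B5 = {b, c, h}  B6 = {b, c, g}
Tree: B1–B2, B2–B3, B3–B4, B4–B5, B5–B6
Each bag holds 3 vertices, so the decomposition has width 2, which upper-bounds the treewidth. For the lower bound, G contains the cycle c–d–f–e–a–h–b–g–c, so G is not a forest; only forests have treewidth ≤ 1, hence tw(G) ≥ 2. Hence tw(G) = 2 exactly.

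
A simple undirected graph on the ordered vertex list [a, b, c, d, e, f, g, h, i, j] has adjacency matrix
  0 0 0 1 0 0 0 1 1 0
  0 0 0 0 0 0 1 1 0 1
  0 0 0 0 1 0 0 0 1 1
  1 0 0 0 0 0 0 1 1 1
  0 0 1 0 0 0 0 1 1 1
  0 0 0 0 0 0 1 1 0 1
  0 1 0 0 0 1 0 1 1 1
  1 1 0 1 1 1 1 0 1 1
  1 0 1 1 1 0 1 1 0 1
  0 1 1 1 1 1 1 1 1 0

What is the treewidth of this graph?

3

A width-3 tree decomposition is:
Bags: B1 = {d, h, i, j}  B2 = {e, h, i, j}  B3 = {c, e, i, j}  B4 = {g, h, i, j}  B5 = {b, g, h, j}  B6 = {f, g, h, j}  B7 = {a, d, h, i}
Tree: B1–B2, B2–B3, B2–B4, B4–B5, B5–B6, B1–B7
Each bag holds 4 vertices, so the decomposition has width 3, which upper-bounds the treewidth. For the lower bound, the 4 vertices {d, h, i, j} are pairwise adjacent, and any tree decomposition puts a clique entirely inside one bag — forcing width ≥ 3. The upper and lower bounds meet at 3, so that is the treewidth.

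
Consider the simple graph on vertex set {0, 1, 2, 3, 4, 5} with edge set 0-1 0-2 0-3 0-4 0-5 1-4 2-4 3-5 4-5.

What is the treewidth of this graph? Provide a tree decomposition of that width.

Each bag holds 3 vertices, so the decomposition has width 2, which upper-bounds the treewidth. On the other hand G contains the 3-clique {0, 3, 5}. A clique must lie in a single bag of any decomposition, so no decomposition can have width below 2. Hence tw(G) = 2 exactly.

Treewidth 2.
Bags: B1 = {0, 2, 4}  B2 = {0, 1, 4}  B3 = {0, 4, 5}  B4 = {0, 3, 5}
Tree: B1–B2, B1–B3, B3–B4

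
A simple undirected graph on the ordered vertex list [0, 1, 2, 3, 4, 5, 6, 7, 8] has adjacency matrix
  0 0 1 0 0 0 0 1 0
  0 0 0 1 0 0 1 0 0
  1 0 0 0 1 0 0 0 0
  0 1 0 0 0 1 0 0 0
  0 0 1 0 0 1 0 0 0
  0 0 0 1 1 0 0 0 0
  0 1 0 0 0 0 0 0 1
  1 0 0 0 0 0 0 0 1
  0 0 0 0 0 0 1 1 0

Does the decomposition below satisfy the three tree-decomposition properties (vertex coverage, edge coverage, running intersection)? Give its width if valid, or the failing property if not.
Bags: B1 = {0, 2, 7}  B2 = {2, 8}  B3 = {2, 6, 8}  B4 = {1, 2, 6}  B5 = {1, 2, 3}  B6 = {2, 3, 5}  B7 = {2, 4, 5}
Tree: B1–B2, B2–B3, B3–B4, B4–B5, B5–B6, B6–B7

A tree decomposition must satisfy three properties: every vertex lies in some bag; for every edge, both endpoints lie together in some bag; and for every vertex, the bags containing it form a connected subtree. Here edge (7,8) lies in no bag, so the decomposition is invalid.

No — edge (7,8) lies in no bag.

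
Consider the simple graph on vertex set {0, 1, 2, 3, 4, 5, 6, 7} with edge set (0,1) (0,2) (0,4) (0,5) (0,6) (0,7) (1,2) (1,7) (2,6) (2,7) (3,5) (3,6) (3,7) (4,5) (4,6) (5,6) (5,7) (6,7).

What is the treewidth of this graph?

3

A width-3 tree decomposition is:
Bags: B1 = {0, 5, 6, 7}  B2 = {0, 2, 6, 7}  B3 = {0, 4, 5, 6}  B4 = {3, 5, 6, 7}  B5 = {0, 1, 2, 7}
Tree: B1–B2, B1–B3, B1–B4, B2–B5
Every bag has size at most 4, so the width is 4 − 1 = 3 and tw(G) ≤ 3. On the other hand G contains the 4-clique {0, 1, 2, 7}. A clique must lie in a single bag of any decomposition, so no decomposition can have width below 3. Therefore the treewidth is 3.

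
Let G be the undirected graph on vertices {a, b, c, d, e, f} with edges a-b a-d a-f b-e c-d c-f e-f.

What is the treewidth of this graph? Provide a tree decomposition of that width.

Treewidth 2.
Bags: B1 = {a, b, e}  B2 = {a, e, f}  B3 = {a, d, f}  B4 = {c, d, f}
Tree: B1–B2, B2–B3, B3–B4

Each bag holds 3 vertices, so the decomposition has width 2, which upper-bounds the treewidth. Since b–e–f–a–b is a cycle in G, G is not acyclic. Forests are exactly the graphs of treewidth ≤ 1, so tw(G) ≥ 2. Therefore the treewidth is 2.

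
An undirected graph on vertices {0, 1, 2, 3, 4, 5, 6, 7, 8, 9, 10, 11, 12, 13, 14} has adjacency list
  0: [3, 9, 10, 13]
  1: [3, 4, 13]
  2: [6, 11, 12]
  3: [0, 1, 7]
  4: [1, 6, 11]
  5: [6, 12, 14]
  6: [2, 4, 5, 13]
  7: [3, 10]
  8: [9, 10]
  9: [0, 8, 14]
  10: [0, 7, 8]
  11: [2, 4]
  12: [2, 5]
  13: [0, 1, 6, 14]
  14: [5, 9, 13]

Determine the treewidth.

A width-3 tree decomposition is:
Bags: B1 = {3, 7, 8, 10}  B2 = {0, 3, 8, 10}  B3 = {0, 3, 8, 9}  B4 = {0, 1, 3, 9}  B5 = {0, 1, 9, 13}  B6 = {1, 9, 13, 14}  B7 = {1, 4, 13, 14}  B8 = {4, 6, 13, 14}  B9 = {4, 5, 6, 14}  B10 = {4, 5, 6, 11}  B11 = {2, 5, 6, 11}  B12 = {2, 5, 11, 12}
Tree: B1–B2, B2–B3, B3–B4, B4–B5, B5–B6, B6–B7, B7–B8, B8–B9, B9–B10, B10–B11, B11–B12
Each bag holds 4 vertices, so the decomposition has width 3, which upper-bounds the treewidth. For the lower bound: the 4 vertex sets {7,8,10}, {3}, {0}, {1,9,13,14} are disjoint, each induces a connected subgraph, and every pair is joined by at least one edge of G. Contracting each set to a single vertex therefore yields K_{4} as a minor, and since treewidth is minor-monotone, tw(G) ≥ tw(K_{4}) = 3. Combining the bounds, tw(G) = 3.

3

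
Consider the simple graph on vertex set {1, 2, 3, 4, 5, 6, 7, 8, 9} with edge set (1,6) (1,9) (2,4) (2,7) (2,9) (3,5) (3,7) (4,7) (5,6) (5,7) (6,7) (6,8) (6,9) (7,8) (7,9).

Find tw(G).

A width-2 tree decomposition is:
Bags: B1 = {6, 7, 9}  B2 = {2, 7, 9}  B3 = {1, 6, 9}  B4 = {5, 6, 7}  B5 = {6, 7, 8}  B6 = {2, 4, 7}  B7 = {3, 5, 7}
Tree: B1–B2, B1–B3, B1–B4, B1–B5, B2–B6, B4–B7
Every bag has size at most 3, so the width is 3 − 1 = 2 and tw(G) ≤ 2. On the other hand G contains the 3-clique {1, 6, 9}. A clique must lie in a single bag of any decomposition, so no decomposition can have width below 2. Therefore the treewidth is 2.

2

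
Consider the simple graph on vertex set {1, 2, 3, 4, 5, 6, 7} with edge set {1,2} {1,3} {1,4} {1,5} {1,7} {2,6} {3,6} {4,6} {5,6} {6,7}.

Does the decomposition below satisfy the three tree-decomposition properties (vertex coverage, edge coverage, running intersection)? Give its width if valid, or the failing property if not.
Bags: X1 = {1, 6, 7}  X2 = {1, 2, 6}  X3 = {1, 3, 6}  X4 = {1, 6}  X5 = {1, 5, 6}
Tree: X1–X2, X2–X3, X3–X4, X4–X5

A tree decomposition must satisfy three properties: every vertex lies in some bag; for every edge, both endpoints lie together in some bag; and for every vertex, the bags containing it form a connected subtree. Here vertex 4 appears in no bag, so the decomposition is invalid.

No — vertex 4 appears in no bag.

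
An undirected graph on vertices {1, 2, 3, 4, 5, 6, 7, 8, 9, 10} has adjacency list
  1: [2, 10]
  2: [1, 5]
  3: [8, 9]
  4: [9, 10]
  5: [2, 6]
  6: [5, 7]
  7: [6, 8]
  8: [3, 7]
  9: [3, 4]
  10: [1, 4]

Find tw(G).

A width-2 tree decomposition is:
Bags: B1 = {3, 8, 9}  B2 = {4, 8, 9}  B3 = {4, 8, 10}  B4 = {1, 8, 10}  B5 = {1, 2, 8}  B6 = {2, 5, 8}  B7 = {5, 6, 8}  B8 = {6, 7, 8}
Tree: B1–B2, B2–B3, B3–B4, B4–B5, B5–B6, B6–B7, B7–B8
The largest bag has 3 vertices, giving width 2; this decomposition certifies tw(G) ≤ 2. For the lower bound, G contains the cycle 8–3–9–4–10–1–2–5–6–7–8, so G is not a forest; only forests have treewidth ≤ 1, hence tw(G) ≥ 2. Combining the bounds, tw(G) = 2.

2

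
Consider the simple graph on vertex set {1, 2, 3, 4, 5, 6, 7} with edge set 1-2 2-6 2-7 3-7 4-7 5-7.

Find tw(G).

A width-1 tree decomposition is:
Bags: B1 = {4, 7}  B2 = {2, 7}  B3 = {2, 6}  B4 = {3, 7}  B5 = {5, 7}  B6 = {1, 2}
Tree: B1–B2, B2–B3, B1–B4, B2–B5, B2–B6
Every bag has size at most 2, so the width is 2 − 1 = 1 and tw(G) ≤ 1. Any graph with an edge has treewidth ≥ 1, and G has the edge 4–7. Combining the bounds, tw(G) = 1.

1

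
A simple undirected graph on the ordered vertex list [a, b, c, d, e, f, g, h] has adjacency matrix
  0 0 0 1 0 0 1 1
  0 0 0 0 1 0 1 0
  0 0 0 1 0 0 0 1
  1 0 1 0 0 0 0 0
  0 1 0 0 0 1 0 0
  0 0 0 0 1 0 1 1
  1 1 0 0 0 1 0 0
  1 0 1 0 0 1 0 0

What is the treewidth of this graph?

A width-2 tree decomposition is:
Bags: B1 = {b, e, g}  B2 = {e, f, g}  B3 = {a, f, g}  B4 = {a, f, h}  B5 = {a, d, h}  B6 = {c, d, h}
Tree: B1–B2, B2–B3, B3–B4, B4–B5, B5–B6
Each bag holds 3 vertices, so the decomposition has width 2, which upper-bounds the treewidth. The edges b–e–f–g–b form a cycle, so G is not a tree and its treewidth is at least 2. Therefore the treewidth is 2.

2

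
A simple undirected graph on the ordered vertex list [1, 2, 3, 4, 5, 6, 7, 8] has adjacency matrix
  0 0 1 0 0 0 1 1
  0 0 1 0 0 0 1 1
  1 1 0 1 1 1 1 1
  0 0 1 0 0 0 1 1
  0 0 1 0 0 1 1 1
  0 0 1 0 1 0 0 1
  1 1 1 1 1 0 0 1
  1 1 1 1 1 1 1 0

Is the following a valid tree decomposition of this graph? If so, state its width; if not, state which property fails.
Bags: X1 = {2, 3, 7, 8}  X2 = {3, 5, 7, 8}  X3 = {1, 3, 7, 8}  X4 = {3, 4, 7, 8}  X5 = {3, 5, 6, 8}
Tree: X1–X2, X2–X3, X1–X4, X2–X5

Vertex coverage: the bags together contain {1, 2, 3, 4, 5, 6, 7, 8}, the full vertex set. Edge coverage: each edge of G has both endpoints in at least one bag. Running intersection: for every vertex, the bags containing it form a connected subtree. All three properties hold, so this is a valid tree decomposition of width max|bag| − 1 = 3, and hence tw(G) ≤ 3.

Yes; width 3.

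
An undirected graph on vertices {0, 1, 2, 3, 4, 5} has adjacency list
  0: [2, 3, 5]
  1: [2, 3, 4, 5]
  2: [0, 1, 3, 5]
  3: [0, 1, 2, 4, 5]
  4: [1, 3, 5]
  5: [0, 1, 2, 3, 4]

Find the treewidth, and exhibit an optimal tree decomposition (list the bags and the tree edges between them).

Treewidth 3.
Bags: B1 = {1, 2, 3, 5}  B2 = {1, 3, 4, 5}  B3 = {0, 2, 3, 5}
Tree: B1–B2, B1–B3

Each bag holds 4 vertices, so the decomposition has width 3, which upper-bounds the treewidth. For the lower bound, the 4 vertices {0, 2, 3, 5} are pairwise adjacent, and any tree decomposition puts a clique entirely inside one bag — forcing width ≥ 3. The upper and lower bounds meet at 3, so that is the treewidth.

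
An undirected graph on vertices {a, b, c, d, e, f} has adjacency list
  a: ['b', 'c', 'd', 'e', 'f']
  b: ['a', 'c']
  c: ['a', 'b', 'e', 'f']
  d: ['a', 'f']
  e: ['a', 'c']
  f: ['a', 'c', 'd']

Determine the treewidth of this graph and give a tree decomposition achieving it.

The largest bag has 3 vertices, giving width 2; this decomposition certifies tw(G) ≤ 2. On the other hand G contains the 3-clique {a, d, f}. A clique must lie in a single bag of any decomposition, so no decomposition can have width below 2. Therefore the treewidth is 2.

Treewidth 2.
One optimal decomposition is:
Bags: B1 = {a, c, e}  B2 = {a, c, f}  B3 = {a, b, c}  B4 = {a, d, f}
Tree: B1–B2, B2–B3, B2–B4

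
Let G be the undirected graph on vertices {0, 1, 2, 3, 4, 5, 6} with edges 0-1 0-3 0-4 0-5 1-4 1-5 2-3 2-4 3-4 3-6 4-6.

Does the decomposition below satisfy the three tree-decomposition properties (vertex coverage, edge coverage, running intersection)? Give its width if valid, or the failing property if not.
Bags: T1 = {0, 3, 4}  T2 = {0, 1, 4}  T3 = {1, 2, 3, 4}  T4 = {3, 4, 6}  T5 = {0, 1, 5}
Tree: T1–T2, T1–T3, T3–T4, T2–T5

A tree decomposition must satisfy three properties: every vertex lies in some bag; for every edge, both endpoints lie together in some bag; and for every vertex, the bags containing it form a connected subtree. Here bags containing vertex 1 are not connected in the tree, so the decomposition is invalid.

No — bags containing vertex 1 are not connected in the tree.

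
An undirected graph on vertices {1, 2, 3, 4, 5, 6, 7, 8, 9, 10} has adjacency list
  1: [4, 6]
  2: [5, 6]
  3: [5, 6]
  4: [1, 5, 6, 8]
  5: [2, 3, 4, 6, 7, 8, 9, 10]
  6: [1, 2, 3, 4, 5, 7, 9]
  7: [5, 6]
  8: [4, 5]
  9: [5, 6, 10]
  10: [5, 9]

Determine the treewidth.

2

A width-2 tree decomposition is:
Bags: B1 = {5, 6, 9}  B2 = {2, 5, 6}  B3 = {4, 5, 6}  B4 = {5, 6, 7}  B5 = {1, 4, 6}  B6 = {4, 5, 8}  B7 = {3, 5, 6}  B8 = {5, 9, 10}
Tree: B1–B2, B2–B3, B3–B4, B3–B5, B3–B6, B4–B7, B1–B8
The largest bag has 3 vertices, giving width 2; this decomposition certifies tw(G) ≤ 2. For the lower bound, the 3 vertices {1, 4, 6} are pairwise adjacent, and any tree decomposition puts a clique entirely inside one bag — forcing width ≥ 2. Therefore the treewidth is 2.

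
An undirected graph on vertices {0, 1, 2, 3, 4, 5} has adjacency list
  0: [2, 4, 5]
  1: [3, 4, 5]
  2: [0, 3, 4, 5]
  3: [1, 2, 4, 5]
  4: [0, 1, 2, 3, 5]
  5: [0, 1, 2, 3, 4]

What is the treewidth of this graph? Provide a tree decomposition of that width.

Treewidth 3.
One such decomposition:
Bags: B1 = {2, 3, 4, 5}  B2 = {1, 3, 4, 5}  B3 = {0, 2, 4, 5}
Tree: B1–B2, B1–B3

Every bag has size at most 4, so the width is 4 − 1 = 3 and tw(G) ≤ 3. For the lower bound, the 4 vertices {1, 3, 4, 5} are pairwise adjacent, and any tree decomposition puts a clique entirely inside one bag — forcing width ≥ 3. The upper and lower bounds meet at 3, so that is the treewidth.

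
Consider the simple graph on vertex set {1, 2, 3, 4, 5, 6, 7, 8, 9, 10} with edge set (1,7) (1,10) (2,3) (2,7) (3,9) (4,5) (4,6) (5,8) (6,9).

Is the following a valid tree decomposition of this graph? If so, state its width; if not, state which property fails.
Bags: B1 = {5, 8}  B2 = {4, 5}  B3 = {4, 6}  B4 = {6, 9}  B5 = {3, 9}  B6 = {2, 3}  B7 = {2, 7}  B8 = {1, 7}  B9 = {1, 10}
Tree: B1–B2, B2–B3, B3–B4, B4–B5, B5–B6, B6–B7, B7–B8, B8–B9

Vertex coverage: the bags together contain {1, 2, 3, 4, 5, 6, 7, 8, 9, 10}, the full vertex set. Edge coverage: each edge of G has both endpoints in at least one bag. Running intersection: for every vertex, the bags containing it form a connected subtree. All three properties hold, so this is a valid tree decomposition of width max|bag| − 1 = 1, and hence tw(G) ≤ 1.

Yes; width 1.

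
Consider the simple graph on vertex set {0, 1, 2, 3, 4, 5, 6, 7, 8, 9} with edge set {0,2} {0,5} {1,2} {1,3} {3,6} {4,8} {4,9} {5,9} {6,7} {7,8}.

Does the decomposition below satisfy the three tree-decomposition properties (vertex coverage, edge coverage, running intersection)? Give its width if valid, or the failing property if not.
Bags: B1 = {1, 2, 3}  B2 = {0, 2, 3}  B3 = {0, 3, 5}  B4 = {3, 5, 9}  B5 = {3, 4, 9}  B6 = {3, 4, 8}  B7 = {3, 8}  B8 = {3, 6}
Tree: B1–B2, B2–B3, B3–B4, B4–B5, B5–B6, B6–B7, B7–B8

No — vertex 7 appears in no bag.

A tree decomposition must satisfy three properties: every vertex lies in some bag; for every edge, both endpoints lie together in some bag; and for every vertex, the bags containing it form a connected subtree. Here vertex 7 appears in no bag, so the decomposition is invalid.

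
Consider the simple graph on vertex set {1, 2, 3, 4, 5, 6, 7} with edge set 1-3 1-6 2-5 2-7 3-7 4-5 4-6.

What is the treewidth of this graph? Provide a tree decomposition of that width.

Every bag has size at most 3, so the width is 3 − 1 = 2 and tw(G) ≤ 2. For the lower bound, G contains the cycle 7–3–1–6–4–5–2–7, so G is not a forest; only forests have treewidth ≤ 1, hence tw(G) ≥ 2. Therefore the treewidth is 2.

Treewidth 2.
Bags: B1 = {1, 3, 7}  B2 = {1, 6, 7}  B3 = {4, 6, 7}  B4 = {4, 5, 7}  B5 = {2, 5, 7}
Tree: B1–B2, B2–B3, B3–B4, B4–B5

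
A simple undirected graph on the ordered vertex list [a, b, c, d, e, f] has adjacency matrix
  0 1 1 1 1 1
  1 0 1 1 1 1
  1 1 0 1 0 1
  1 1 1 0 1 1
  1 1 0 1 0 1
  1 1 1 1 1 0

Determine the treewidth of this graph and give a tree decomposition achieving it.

Every bag has size at most 5, so the width is 5 − 1 = 4 and tw(G) ≤ 4. For the lower bound, the 5 vertices {a, b, d, e, f} are pairwise adjacent, and any tree decomposition puts a clique entirely inside one bag — forcing width ≥ 4. The upper and lower bounds meet at 4, so that is the treewidth.

Treewidth 4.
One optimal decomposition is:
Bags: B1 = {a, b, c, d, f}  B2 = {a, b, d, e, f}
Tree: B1–B2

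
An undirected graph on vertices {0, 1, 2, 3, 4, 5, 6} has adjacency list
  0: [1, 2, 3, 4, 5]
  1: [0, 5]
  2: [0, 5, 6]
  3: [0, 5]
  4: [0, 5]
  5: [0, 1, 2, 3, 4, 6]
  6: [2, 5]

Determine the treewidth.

2

A width-2 tree decomposition is:
Bags: B1 = {0, 2, 5}  B2 = {0, 4, 5}  B3 = {0, 1, 5}  B4 = {2, 5, 6}  B5 = {0, 3, 5}
Tree: B1–B2, B2–B3, B1–B4, B1–B5
Each bag holds 3 vertices, so the decomposition has width 2, which upper-bounds the treewidth. On the other hand G contains the 3-clique {0, 1, 5}. A clique must lie in a single bag of any decomposition, so no decomposition can have width below 2. The upper and lower bounds meet at 2, so that is the treewidth.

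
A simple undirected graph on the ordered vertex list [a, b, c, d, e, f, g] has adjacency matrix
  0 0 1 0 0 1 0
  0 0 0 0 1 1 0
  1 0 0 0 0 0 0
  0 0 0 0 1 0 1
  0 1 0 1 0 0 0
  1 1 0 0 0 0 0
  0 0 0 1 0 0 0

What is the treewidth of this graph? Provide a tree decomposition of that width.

Treewidth 1.
One such decomposition:
Bags: B1 = {d, g}  B2 = {d, e}  B3 = {b, e}  B4 = {b, f}  B5 = {a, f}  B6 = {a, c}
Tree: B1–B2, B2–B3, B3–B4, B4–B5, B5–B6

Each bag holds 2 vertices, so the decomposition has width 1, which upper-bounds the treewidth. Any graph with an edge has treewidth ≥ 1, and G has the edge g–d. Hence tw(G) = 1 exactly.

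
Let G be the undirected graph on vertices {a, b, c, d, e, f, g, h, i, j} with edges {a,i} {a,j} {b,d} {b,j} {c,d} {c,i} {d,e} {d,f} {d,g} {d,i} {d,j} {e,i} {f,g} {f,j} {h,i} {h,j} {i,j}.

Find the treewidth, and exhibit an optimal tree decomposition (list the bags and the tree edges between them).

The largest bag has 3 vertices, giving width 2; this decomposition certifies tw(G) ≤ 2. For the lower bound, the 3 vertices {d, f, g} are pairwise adjacent, and any tree decomposition puts a clique entirely inside one bag — forcing width ≥ 2. Therefore the treewidth is 2.

Treewidth 2.
One such decomposition:
Bags: B1 = {d, i, j}  B2 = {d, f, j}  B3 = {b, d, j}  B4 = {d, f, g}  B5 = {a, i, j}  B6 = {c, d, i}  B7 = {d, e, i}  B8 = {h, i, j}
Tree: B1–B2, B2–B3, B2–B4, B1–B5, B1–B6, B1–B7, B1–B8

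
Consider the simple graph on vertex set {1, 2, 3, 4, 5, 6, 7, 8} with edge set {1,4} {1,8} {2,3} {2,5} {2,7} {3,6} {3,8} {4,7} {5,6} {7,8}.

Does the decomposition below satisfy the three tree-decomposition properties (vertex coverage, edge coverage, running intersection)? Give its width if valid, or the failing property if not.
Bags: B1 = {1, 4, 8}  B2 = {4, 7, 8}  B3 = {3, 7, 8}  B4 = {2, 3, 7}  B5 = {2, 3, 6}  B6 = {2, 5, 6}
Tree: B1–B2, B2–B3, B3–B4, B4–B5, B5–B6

Every vertex of G appears in some bag (union = {1, 2, 3, 4, 5, 6, 7, 8}); every edge is covered by a bag; and for each vertex v the set of bags containing v is connected in the bag tree. The decomposition is therefore valid. The largest bag has 3 vertices, so the width is 2.

Yes; width 2.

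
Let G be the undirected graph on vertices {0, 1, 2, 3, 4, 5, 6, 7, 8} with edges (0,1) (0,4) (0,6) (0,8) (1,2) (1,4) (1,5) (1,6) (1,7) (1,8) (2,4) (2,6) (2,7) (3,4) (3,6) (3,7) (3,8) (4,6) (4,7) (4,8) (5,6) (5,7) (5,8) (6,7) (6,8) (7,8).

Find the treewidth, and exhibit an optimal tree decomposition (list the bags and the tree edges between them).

Treewidth 4.
One optimal decomposition is:
Bags: B1 = {1, 4, 6, 7, 8}  B2 = {3, 4, 6, 7, 8}  B3 = {1, 5, 6, 7, 8}  B4 = {0, 1, 4, 6, 8}  B5 = {1, 2, 4, 6, 7}
Tree: B1–B2, B1–B3, B1–B4, B1–B5

Every bag has size at most 5, so the width is 5 − 1 = 4 and tw(G) ≤ 4. On the other hand G contains the 5-clique {0, 1, 4, 6, 8}. A clique must lie in a single bag of any decomposition, so no decomposition can have width below 4. Therefore the treewidth is 4.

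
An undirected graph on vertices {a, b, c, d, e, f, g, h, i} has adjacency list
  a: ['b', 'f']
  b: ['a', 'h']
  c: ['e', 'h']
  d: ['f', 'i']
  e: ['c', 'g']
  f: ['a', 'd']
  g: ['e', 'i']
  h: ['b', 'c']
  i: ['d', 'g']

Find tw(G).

A width-2 tree decomposition is:
Bags: B1 = {a, b, h}  B2 = {a, c, h}  B3 = {a, c, e}  B4 = {a, e, g}  B5 = {a, g, i}  B6 = {a, d, i}  B7 = {a, d, f}
Tree: B1–B2, B2–B3, B3–B4, B4–B5, B5–B6, B6–B7
Every bag has size at most 3, so the width is 3 − 1 = 2 and tw(G) ≤ 2. For the lower bound, G contains the cycle a–b–h–c–e–g–i–d–f–a, so G is not a forest; only forests have treewidth ≤ 1, hence tw(G) ≥ 2. Hence tw(G) = 2 exactly.

2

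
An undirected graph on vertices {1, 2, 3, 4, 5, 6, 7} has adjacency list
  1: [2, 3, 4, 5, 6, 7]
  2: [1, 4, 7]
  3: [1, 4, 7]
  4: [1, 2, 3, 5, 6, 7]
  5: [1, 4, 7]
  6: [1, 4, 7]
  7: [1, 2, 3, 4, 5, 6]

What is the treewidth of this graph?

3

A width-3 tree decomposition is:
Bags: B1 = {1, 4, 5, 7}  B2 = {1, 4, 6, 7}  B3 = {1, 2, 4, 7}  B4 = {1, 3, 4, 7}
Tree: B1–B2, B1–B3, B2–B4
Every bag has size at most 4, so the width is 4 − 1 = 3 and tw(G) ≤ 3. Conversely, {1, 2, 4, 7} is a clique of size 4, and the vertices of any clique must share a bag in every tree decomposition; so some bag has ≥ 4 vertices and tw(G) ≥ 3. Hence tw(G) = 3 exactly.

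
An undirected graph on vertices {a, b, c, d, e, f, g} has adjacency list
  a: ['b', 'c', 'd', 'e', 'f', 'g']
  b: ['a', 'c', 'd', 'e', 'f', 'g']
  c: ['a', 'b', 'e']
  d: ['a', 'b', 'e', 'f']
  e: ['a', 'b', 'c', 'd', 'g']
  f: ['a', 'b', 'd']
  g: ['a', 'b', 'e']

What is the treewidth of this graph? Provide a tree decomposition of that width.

Each bag holds 4 vertices, so the decomposition has width 3, which upper-bounds the treewidth. Conversely, {a, b, d, e} is a clique of size 4, and the vertices of any clique must share a bag in every tree decomposition; so some bag has ≥ 4 vertices and tw(G) ≥ 3. Hence tw(G) = 3 exactly.

Treewidth 3.
One optimal decomposition is:
Bags: B1 = {a, b, d, f}  B2 = {a, b, d, e}  B3 = {a, b, e, g}  B4 = {a, b, c, e}
Tree: B1–B2, B2–B3, B2–B4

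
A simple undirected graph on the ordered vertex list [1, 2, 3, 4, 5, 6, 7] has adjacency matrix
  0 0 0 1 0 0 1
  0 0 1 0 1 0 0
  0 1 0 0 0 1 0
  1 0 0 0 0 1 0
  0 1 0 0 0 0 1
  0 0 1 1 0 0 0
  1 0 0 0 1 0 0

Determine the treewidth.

2

A width-2 tree decomposition is:
Bags: B1 = {1, 5, 7}  B2 = {1, 4, 5}  B3 = {4, 5, 6}  B4 = {3, 5, 6}  B5 = {2, 3, 5}
Tree: B1–B2, B2–B3, B3–B4, B4–B5
The largest bag has 3 vertices, giving width 2; this decomposition certifies tw(G) ≤ 2. The edges 5–7–1–4–6–3–2–5 form a cycle, so G is not a tree and its treewidth is at least 2. The upper and lower bounds meet at 2, so that is the treewidth.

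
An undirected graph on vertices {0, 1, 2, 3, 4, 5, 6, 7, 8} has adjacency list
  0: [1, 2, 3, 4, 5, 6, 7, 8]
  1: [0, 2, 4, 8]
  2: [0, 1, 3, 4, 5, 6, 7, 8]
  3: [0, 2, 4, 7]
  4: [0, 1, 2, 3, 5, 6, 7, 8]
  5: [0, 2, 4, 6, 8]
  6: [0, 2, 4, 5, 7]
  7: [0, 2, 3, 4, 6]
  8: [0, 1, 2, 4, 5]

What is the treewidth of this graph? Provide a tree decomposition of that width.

Each bag holds 5 vertices, so the decomposition has width 4, which upper-bounds the treewidth. For the lower bound, the 5 vertices {0, 1, 2, 4, 8} are pairwise adjacent, and any tree decomposition puts a clique entirely inside one bag — forcing width ≥ 4. Combining the bounds, tw(G) = 4.

Treewidth 4.
Bags: B1 = {0, 2, 4, 6, 7}  B2 = {0, 2, 4, 5, 6}  B3 = {0, 2, 3, 4, 7}  B4 = {0, 2, 4, 5, 8}  B5 = {0, 1, 2, 4, 8}
Tree: B1–B2, B1–B3, B2–B4, B4–B5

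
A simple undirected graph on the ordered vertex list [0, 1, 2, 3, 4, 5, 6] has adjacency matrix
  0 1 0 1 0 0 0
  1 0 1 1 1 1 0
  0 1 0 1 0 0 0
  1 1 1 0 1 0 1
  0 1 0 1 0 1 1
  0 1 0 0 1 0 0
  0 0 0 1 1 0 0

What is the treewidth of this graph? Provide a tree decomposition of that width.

Every bag has size at most 3, so the width is 3 − 1 = 2 and tw(G) ≤ 2. On the other hand G contains the 3-clique {0, 1, 3}. A clique must lie in a single bag of any decomposition, so no decomposition can have width below 2. The upper and lower bounds meet at 2, so that is the treewidth.

Treewidth 2.
Bags: B1 = {1, 2, 3}  B2 = {1, 3, 4}  B3 = {1, 4, 5}  B4 = {3, 4, 6}  B5 = {0, 1, 3}
Tree: B1–B2, B2–B3, B2–B4, B2–B5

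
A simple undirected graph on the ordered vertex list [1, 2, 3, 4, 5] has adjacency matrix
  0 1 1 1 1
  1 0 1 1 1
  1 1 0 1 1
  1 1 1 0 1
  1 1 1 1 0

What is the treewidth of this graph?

4

A width-4 tree decomposition is:
Bags: B1 = {1, 2, 3, 4, 5}
Tree: (single bag)
With just one bag of size 5, the width is 5 − 1 = 4, so tw(G) ≤ 4. Conversely, {1, 2, 3, 4, 5} is a clique of size 5, and the vertices of any clique must share a bag in every tree decomposition; so some bag has ≥ 5 vertices and tw(G) ≥ 4. Therefore the treewidth is 4.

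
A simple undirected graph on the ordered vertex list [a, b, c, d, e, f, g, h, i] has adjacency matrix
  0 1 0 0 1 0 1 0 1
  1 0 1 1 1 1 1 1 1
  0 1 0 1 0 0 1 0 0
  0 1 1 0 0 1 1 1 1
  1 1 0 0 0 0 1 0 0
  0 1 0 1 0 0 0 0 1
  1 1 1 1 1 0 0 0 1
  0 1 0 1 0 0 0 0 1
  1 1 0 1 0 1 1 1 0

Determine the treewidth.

3

A width-3 tree decomposition is:
Bags: B1 = {b, c, d, g}  B2 = {b, d, g, i}  B3 = {b, d, h, i}  B4 = {a, b, g, i}  B5 = {a, b, e, g}  B6 = {b, d, f, i}
Tree: B1–B2, B2–B3, B2–B4, B4–B5, B2–B6
Every bag has size at most 4, so the width is 4 − 1 = 3 and tw(G) ≤ 3. For the lower bound, the 4 vertices {b, c, d, g} are pairwise adjacent, and any tree decomposition puts a clique entirely inside one bag — forcing width ≥ 3. Therefore the treewidth is 3.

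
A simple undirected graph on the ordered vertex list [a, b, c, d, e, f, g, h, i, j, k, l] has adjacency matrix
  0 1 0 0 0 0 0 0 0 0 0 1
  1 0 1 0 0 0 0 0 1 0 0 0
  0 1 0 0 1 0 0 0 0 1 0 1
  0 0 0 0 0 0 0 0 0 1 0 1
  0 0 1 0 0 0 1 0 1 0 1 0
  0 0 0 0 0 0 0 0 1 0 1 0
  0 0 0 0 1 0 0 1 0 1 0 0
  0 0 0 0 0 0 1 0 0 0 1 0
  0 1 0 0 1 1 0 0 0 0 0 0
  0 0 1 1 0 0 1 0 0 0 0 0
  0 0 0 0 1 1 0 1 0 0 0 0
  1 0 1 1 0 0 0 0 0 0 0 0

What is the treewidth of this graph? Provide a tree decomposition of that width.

Treewidth 3.
Bags: B1 = {f, h, i, k}  B2 = {e, h, i, k}  B3 = {e, g, h, i}  B4 = {b, e, g, i}  B5 = {b, c, e, g}  B6 = {b, c, g, j}  B7 = {a, b, c, j}  B8 = {a, c, j, l}  B9 = {a, d, j, l}
Tree: B1–B2, B2–B3, B3–B4, B4–B5, B5–B6, B6–B7, B7–B8, B8–B9

Every bag has size at most 4, so the width is 4 − 1 = 3 and tw(G) ≤ 3. For the lower bound: the 4 vertex sets {f,h,k}, {i}, {e}, {b,c,g,j} are disjoint, each induces a connected subgraph, and every pair is joined by at least one edge of G. Contracting each set to a single vertex therefore yields K_{4} as a minor, and since treewidth is minor-monotone, tw(G) ≥ tw(K_{4}) = 3. Hence tw(G) = 3 exactly.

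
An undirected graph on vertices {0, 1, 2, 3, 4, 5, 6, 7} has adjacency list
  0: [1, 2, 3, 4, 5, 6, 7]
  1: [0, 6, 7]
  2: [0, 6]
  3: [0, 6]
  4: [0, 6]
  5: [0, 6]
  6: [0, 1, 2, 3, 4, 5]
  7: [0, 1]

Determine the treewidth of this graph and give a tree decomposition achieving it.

Treewidth 2.
One such decomposition:
Bags: B1 = {0, 1, 6}  B2 = {0, 2, 6}  B3 = {0, 3, 6}  B4 = {0, 4, 6}  B5 = {0, 1, 7}  B6 = {0, 5, 6}
Tree: B1–B2, B2–B3, B3–B4, B1–B5, B3–B6

The largest bag has 3 vertices, giving width 2; this decomposition certifies tw(G) ≤ 2. For the lower bound, the 3 vertices {0, 1, 6} are pairwise adjacent, and any tree decomposition puts a clique entirely inside one bag — forcing width ≥ 2. Therefore the treewidth is 2.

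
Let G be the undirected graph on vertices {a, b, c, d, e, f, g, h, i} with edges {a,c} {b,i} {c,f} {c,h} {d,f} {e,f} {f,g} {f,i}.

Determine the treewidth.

A width-1 tree decomposition is:
Bags: B1 = {f, i}  B2 = {f, g}  B3 = {e, f}  B4 = {d, f}  B5 = {c, f}  B6 = {c, h}  B7 = {a, c}  B8 = {b, i}
Tree: B1–B2, B2–B3, B3–B4, B4–B5, B5–B6, B6–B7, B1–B8
The largest bag has 2 vertices, giving width 1; this decomposition certifies tw(G) ≤ 1. Since G has at least one edge (e.g. i–f), it is not an edgeless graph, so tw(G) ≥ 1. The upper and lower bounds meet at 1, so that is the treewidth.

1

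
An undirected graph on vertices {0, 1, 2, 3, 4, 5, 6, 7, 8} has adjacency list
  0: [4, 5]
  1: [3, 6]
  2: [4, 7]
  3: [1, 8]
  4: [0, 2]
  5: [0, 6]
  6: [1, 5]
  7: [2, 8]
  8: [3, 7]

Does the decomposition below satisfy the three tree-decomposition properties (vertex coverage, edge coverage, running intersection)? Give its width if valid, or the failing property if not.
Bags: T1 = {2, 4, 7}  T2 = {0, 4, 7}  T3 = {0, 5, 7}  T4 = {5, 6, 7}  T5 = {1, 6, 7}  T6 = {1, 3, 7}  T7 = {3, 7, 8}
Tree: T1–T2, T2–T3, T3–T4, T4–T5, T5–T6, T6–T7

Yes; width 2.

Vertex coverage: the bags together contain {0, 1, 2, 3, 4, 5, 6, 7, 8}, the full vertex set. Edge coverage: each edge of G has both endpoints in at least one bag. Running intersection: for every vertex, the bags containing it form a connected subtree. All three properties hold, so this is a valid tree decomposition of width max|bag| − 1 = 2, and hence tw(G) ≤ 2.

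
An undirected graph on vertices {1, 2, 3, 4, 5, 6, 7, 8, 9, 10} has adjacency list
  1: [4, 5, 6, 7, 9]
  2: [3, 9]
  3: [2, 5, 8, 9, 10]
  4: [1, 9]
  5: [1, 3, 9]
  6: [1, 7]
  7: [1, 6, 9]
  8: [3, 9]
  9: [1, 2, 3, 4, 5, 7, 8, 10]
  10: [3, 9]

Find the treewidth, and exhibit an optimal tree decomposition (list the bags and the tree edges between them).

Treewidth 2.
Bags: B1 = {3, 5, 9}  B2 = {3, 8, 9}  B3 = {1, 5, 9}  B4 = {1, 7, 9}  B5 = {3, 9, 10}  B6 = {1, 4, 9}  B7 = {1, 6, 7}  B8 = {2, 3, 9}
Tree: B1–B2, B1–B3, B3–B4, B2–B5, B4–B6, B4–B7, B2–B8

Every bag has size at most 3, so the width is 3 − 1 = 2 and tw(G) ≤ 2. For the lower bound, the 3 vertices {1, 4, 9} are pairwise adjacent, and any tree decomposition puts a clique entirely inside one bag — forcing width ≥ 2. Hence tw(G) = 2 exactly.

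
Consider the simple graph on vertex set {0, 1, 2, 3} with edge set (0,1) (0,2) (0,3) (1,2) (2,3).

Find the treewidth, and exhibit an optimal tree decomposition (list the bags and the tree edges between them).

Treewidth 2.
Bags: B1 = {0, 2, 3}  B2 = {0, 1, 2}
Tree: B1–B2

Every bag has size at most 3, so the width is 3 − 1 = 2 and tw(G) ≤ 2. For the lower bound, the 3 vertices {0, 1, 2} are pairwise adjacent, and any tree decomposition puts a clique entirely inside one bag — forcing width ≥ 2. Hence tw(G) = 2 exactly.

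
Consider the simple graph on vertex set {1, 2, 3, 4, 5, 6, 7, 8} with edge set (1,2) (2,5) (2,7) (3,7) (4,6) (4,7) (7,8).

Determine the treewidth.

A width-1 tree decomposition is:
Bags: B1 = {1, 2}  B2 = {2, 7}  B3 = {4, 7}  B4 = {7, 8}  B5 = {4, 6}  B6 = {3, 7}  B7 = {2, 5}
Tree: B1–B2, B2–B3, B3–B4, B3–B5, B4–B6, B1–B7
Every bag has size at most 2, so the width is 2 − 1 = 1 and tw(G) ≤ 1. Any graph with an edge has treewidth ≥ 1, and G has the edge 2–1. Combining the bounds, tw(G) = 1.

1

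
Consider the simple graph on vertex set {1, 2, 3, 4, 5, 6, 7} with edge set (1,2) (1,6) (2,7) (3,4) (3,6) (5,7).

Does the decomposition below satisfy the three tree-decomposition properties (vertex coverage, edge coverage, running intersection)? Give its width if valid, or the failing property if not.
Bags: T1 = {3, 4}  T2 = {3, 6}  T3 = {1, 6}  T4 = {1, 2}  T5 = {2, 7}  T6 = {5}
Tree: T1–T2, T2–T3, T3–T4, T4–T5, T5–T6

A tree decomposition must satisfy three properties: every vertex lies in some bag; for every edge, both endpoints lie together in some bag; and for every vertex, the bags containing it form a connected subtree. Here edge (7,5) lies in no bag, so the decomposition is invalid.

No — edge (7,5) lies in no bag.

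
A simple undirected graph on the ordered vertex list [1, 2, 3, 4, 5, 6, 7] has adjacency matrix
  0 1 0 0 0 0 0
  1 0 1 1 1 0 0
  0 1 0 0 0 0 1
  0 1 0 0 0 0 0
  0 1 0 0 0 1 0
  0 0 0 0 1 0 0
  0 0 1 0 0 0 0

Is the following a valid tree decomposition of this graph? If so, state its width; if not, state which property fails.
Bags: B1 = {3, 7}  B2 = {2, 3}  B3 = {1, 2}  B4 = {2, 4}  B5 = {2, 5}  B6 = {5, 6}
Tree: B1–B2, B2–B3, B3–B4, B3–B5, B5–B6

Yes; width 1.

Vertex coverage: the bags together contain {1, 2, 3, 4, 5, 6, 7}, the full vertex set. Edge coverage: each edge of G has both endpoints in at least one bag. Running intersection: for every vertex, the bags containing it form a connected subtree. All three properties hold, so this is a valid tree decomposition of width max|bag| − 1 = 1, and hence tw(G) ≤ 1.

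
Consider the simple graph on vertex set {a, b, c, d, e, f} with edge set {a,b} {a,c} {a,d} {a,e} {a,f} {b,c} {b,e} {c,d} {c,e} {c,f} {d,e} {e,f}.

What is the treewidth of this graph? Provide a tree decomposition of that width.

The largest bag has 4 vertices, giving width 3; this decomposition certifies tw(G) ≤ 3. On the other hand G contains the 4-clique {a, c, d, e}. A clique must lie in a single bag of any decomposition, so no decomposition can have width below 3. Hence tw(G) = 3 exactly.

Treewidth 3.
One optimal decomposition is:
Bags: B1 = {a, c, e, f}  B2 = {a, b, c, e}  B3 = {a, c, d, e}
Tree: B1–B2, B2–B3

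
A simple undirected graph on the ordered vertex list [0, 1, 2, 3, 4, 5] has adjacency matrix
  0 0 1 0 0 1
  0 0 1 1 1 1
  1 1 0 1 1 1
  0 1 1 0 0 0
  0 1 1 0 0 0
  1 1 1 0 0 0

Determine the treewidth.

A width-2 tree decomposition is:
Bags: B1 = {1, 2, 4}  B2 = {1, 2, 5}  B3 = {1, 2, 3}  B4 = {0, 2, 5}
Tree: B1–B2, B2–B3, B2–B4
Each bag holds 3 vertices, so the decomposition has width 2, which upper-bounds the treewidth. Conversely, {0, 2, 5} is a clique of size 3, and the vertices of any clique must share a bag in every tree decomposition; so some bag has ≥ 3 vertices and tw(G) ≥ 2. The upper and lower bounds meet at 2, so that is the treewidth.

2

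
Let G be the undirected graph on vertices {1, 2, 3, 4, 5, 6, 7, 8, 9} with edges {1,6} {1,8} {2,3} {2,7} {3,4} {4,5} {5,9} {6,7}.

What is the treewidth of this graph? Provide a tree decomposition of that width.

Every bag has size at most 2, so the width is 2 − 1 = 1 and tw(G) ≤ 1. Since G has at least one edge (e.g. 8–1), it is not an edgeless graph, so tw(G) ≥ 1. Hence tw(G) = 1 exactly.

Treewidth 1.
Bags: B1 = {1, 8}  B2 = {1, 6}  B3 = {6, 7}  B4 = {2, 7}  B5 = {2, 3}  B6 = {3, 4}  B7 = {4, 5}  B8 = {5, 9}
Tree: B1–B2, B2–B3, B3–B4, B4–B5, B5–B6, B6–B7, B7–B8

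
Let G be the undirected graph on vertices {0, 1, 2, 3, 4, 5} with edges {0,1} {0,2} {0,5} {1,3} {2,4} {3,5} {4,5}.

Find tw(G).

A width-2 tree decomposition is:
Bags: B1 = {0, 2, 4}  B2 = {0, 4, 5}  B3 = {0, 1, 5}  B4 = {1, 3, 5}
Tree: B1–B2, B2–B3, B3–B4
Every bag has size at most 3, so the width is 3 − 1 = 2 and tw(G) ≤ 2. Since 2–4–5–0–2 is a cycle in G, G is not acyclic. Forests are exactly the graphs of treewidth ≤ 1, so tw(G) ≥ 2. Combining the bounds, tw(G) = 2.

2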